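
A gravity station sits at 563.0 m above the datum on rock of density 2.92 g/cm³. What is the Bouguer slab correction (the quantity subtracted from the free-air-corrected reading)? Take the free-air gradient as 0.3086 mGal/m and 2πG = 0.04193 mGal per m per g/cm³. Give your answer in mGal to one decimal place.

68.9

Bouguer slab correction = 0.04193 × 2.92 × 563.0 = 68.9 mGal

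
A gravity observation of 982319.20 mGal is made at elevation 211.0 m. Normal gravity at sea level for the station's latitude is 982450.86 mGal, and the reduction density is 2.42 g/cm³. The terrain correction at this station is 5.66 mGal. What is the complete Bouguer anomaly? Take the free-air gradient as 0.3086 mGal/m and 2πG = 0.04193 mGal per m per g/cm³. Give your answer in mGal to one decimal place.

-82.3

Free-air correction = 0.3086 × 211.0 = 65.11 mGal
Free-air anomaly = 982319.20 − 982450.86 + (65.11) = -66.55 mGal
Bouguer slab correction = 0.04193 × 2.42 × 211.0 = 21.41 mGal
Simple Bouguer anomaly = -66.55 − (21.41) = -87.96 mGal
Complete Bouguer anomaly = -87.96 + 5.66 = -82.30 mGal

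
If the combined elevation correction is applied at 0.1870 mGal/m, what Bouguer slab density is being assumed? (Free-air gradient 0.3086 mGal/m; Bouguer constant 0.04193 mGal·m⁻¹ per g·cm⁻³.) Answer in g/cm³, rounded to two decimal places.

2.90

0.1870 = 0.3086 − 0.04193 × ρ
ρ = (0.3086 − 0.1870) / 0.04193 = 2.90 g/cm³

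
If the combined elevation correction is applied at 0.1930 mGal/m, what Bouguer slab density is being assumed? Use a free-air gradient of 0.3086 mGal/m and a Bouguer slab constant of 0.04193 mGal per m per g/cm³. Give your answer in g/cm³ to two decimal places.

2.76

0.1930 = 0.3086 − 0.04193 × ρ
ρ = (0.3086 − 0.1930) / 0.04193 = 2.76 g/cm³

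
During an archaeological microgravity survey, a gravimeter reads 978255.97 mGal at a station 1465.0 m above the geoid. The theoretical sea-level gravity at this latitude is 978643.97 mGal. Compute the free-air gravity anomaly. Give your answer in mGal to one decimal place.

64.1

Free-air correction = 0.3086 × 1465.0 = 452.10 mGal
Free-air anomaly = 978255.97 − 978643.97 + (452.10) = 64.10 mGal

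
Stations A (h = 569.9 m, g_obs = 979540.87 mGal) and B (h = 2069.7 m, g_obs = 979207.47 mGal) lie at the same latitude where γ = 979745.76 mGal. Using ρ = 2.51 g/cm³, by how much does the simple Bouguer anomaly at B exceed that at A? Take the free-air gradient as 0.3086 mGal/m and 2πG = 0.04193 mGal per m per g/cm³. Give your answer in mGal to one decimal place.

-28.4

Δg_SB(A) = 979540.87 − 979745.76 + 0.3086×569.9 − 0.04193×2.51×569.9 = -89.00 mGal
Δg_SB(B) = 979207.47 − 979745.76 + 0.3086×2069.7 − 0.04193×2.51×2069.7 = -117.40 mGal
Difference = -117.40 − (-89.00) = -28.40 mGal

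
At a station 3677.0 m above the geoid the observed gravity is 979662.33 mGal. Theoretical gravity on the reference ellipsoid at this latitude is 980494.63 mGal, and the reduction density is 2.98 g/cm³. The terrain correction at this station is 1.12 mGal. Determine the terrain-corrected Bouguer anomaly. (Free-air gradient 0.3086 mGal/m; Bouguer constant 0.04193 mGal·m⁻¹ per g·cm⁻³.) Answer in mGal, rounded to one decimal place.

Free-air correction = 0.3086 × 3677.0 = 1134.72 mGal
Free-air anomaly = 979662.33 − 980494.63 + (1134.72) = 302.42 mGal
Bouguer slab correction = 0.04193 × 2.98 × 3677.0 = 459.45 mGal
Simple Bouguer anomaly = 302.42 − (459.45) = -157.03 mGal
Complete Bouguer anomaly = -157.03 + 1.12 = -155.91 mGal

-155.9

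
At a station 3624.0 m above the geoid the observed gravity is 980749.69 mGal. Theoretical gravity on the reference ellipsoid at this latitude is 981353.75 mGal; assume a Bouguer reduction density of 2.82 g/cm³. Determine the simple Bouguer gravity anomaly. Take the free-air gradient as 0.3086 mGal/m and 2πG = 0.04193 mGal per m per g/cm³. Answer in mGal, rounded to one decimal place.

Free-air correction = 0.3086 × 3624.0 = 1118.37 mGal
Free-air anomaly = 980749.69 − 981353.75 + (1118.37) = 514.31 mGal
Bouguer slab correction = 0.04193 × 2.82 × 3624.0 = 428.51 mGal
Simple Bouguer anomaly = 514.31 − (428.51) = 85.80 mGal

85.8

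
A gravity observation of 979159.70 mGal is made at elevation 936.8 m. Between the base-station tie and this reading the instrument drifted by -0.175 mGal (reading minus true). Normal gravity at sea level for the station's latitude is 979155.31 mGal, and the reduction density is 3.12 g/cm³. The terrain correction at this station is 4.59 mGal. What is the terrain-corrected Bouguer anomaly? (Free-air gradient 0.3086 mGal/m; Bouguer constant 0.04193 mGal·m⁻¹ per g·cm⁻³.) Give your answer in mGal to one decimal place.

175.7

Drift-corrected reading = 979159.70 − (-0.175) = 979159.875 mGal
Free-air correction = 0.3086 × 936.8 = 289.10 mGal
Free-air anomaly = 979159.875 − 979155.31 + (289.10) = 293.665 mGal
Bouguer slab correction = 0.04193 × 3.12 × 936.8 = 122.55 mGal
Simple Bouguer anomaly = 293.665 − (122.55) = 171.115 mGal
Complete Bouguer anomaly = 171.115 + 4.59 = 175.705 mGal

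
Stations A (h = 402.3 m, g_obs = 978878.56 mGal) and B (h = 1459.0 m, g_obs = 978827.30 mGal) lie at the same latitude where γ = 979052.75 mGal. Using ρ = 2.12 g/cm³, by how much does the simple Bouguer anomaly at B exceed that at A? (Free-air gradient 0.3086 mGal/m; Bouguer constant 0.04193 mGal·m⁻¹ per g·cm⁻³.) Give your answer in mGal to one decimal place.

180.9

Δg_SB(A) = 978878.56 − 979052.75 + 0.3086×402.3 − 0.04193×2.12×402.3 = -85.80 mGal
Δg_SB(B) = 978827.30 − 979052.75 + 0.3086×1459.0 − 0.04193×2.12×1459.0 = 95.10 mGal
Difference = 95.10 − (-85.80) = 180.90 mGal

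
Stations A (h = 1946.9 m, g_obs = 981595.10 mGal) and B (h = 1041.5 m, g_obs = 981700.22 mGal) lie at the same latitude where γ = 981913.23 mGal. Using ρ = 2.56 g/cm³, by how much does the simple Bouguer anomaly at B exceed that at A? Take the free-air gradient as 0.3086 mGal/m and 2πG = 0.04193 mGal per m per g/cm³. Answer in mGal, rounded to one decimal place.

-77.1

Δg_SB(A) = 981595.10 − 981913.23 + 0.3086×1946.9 − 0.04193×2.56×1946.9 = 73.70 mGal
Δg_SB(B) = 981700.22 − 981913.23 + 0.3086×1041.5 − 0.04193×2.56×1041.5 = -3.40 mGal
Difference = -3.40 − (73.70) = -77.10 mGal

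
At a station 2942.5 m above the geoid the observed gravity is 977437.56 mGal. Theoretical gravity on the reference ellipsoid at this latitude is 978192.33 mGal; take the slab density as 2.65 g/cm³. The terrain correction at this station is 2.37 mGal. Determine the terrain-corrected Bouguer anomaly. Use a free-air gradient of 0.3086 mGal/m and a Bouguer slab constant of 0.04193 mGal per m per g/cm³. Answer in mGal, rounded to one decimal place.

-171.3

Free-air correction = 0.3086 × 2942.5 = 908.06 mGal
Free-air anomaly = 977437.56 − 978192.33 + (908.06) = 153.29 mGal
Bouguer slab correction = 0.04193 × 2.65 × 2942.5 = 326.95 mGal
Simple Bouguer anomaly = 153.29 − (326.95) = -173.66 mGal
Complete Bouguer anomaly = -173.66 + 2.37 = -171.29 mGal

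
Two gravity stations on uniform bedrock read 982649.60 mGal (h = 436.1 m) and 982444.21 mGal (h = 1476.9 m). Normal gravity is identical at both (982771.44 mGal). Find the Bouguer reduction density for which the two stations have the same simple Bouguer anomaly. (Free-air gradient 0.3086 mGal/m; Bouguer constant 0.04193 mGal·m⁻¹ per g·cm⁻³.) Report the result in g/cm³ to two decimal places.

Δg_obs = 982444.21 − 982649.60 = -205.39 mGal over Δh = 1476.9 − 436.1 = 1040.8 m
Equal Bouguer anomalies ⇒ Δg_obs + (0.3086 − 0.04193ρ)·Δh = 0
0.3086 − 0.04193ρ = −Δg_obs/Δh = 0.19734
ρ = (0.3086 − 0.19734) / 0.04193 = 2.65 g/cm³

2.65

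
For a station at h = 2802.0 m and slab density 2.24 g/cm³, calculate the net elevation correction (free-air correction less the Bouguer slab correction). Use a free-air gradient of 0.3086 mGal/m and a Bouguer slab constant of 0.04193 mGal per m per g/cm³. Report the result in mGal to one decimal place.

Combined gradient = 0.3086 − 0.04193 × 2.24 = 0.2146768 mGal/m
Combined elevation correction = 0.2146768 × 2802.0 = 601.5 mGal

601.5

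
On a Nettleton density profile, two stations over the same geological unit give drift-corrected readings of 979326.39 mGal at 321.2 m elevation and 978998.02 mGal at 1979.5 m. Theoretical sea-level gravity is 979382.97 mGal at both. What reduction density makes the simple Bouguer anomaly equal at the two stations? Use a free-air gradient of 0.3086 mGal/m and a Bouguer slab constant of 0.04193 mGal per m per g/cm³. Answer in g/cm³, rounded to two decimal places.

Δg_obs = 978998.02 − 979326.39 = -328.37 mGal over Δh = 1979.5 − 321.2 = 1658.3 m
Equal Bouguer anomalies ⇒ Δg_obs + (0.3086 − 0.04193ρ)·Δh = 0
0.3086 − 0.04193ρ = −Δg_obs/Δh = 0.19802
ρ = (0.3086 − 0.19802) / 0.04193 = 2.64 g/cm³

2.64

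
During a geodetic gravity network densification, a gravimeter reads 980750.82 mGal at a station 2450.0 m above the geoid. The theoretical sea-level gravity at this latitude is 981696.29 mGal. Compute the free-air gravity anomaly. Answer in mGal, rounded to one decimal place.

-189.4

Free-air correction = 0.3086 × 2450.0 = 756.07 mGal
Free-air anomaly = 980750.82 − 981696.29 + (756.07) = -189.40 mGal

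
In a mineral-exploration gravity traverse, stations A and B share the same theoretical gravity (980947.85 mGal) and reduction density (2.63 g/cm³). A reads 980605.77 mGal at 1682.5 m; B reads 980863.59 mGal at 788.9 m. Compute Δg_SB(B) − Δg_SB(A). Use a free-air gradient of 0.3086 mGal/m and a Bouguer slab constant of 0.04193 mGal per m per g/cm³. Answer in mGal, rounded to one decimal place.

80.6

Δg_SB(A) = 980605.77 − 980947.85 + 0.3086×1682.5 − 0.04193×2.63×1682.5 = -8.40 mGal
Δg_SB(B) = 980863.59 − 980947.85 + 0.3086×788.9 − 0.04193×2.63×788.9 = 72.20 mGal
Difference = 72.20 − (-8.40) = 80.60 mGal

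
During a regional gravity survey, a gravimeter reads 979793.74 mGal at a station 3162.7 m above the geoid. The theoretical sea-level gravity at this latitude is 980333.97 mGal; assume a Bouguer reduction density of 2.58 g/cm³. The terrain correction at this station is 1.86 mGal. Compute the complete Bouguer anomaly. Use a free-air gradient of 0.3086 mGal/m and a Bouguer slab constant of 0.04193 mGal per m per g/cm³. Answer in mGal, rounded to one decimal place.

Free-air correction = 0.3086 × 3162.7 = 976.01 mGal
Free-air anomaly = 979793.74 − 980333.97 + (976.01) = 435.78 mGal
Bouguer slab correction = 0.04193 × 2.58 × 3162.7 = 342.14 mGal
Simple Bouguer anomaly = 435.78 − (342.14) = 93.64 mGal
Complete Bouguer anomaly = 93.64 + 1.86 = 95.50 mGal

95.5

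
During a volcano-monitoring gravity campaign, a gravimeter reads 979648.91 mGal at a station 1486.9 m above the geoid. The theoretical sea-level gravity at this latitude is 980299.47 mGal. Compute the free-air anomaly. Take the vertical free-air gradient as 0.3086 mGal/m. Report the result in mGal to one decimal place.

Free-air correction = 0.3086 × 1486.9 = 458.86 mGal
Free-air anomaly = 979648.91 − 980299.47 + (458.86) = -191.70 mGal

-191.7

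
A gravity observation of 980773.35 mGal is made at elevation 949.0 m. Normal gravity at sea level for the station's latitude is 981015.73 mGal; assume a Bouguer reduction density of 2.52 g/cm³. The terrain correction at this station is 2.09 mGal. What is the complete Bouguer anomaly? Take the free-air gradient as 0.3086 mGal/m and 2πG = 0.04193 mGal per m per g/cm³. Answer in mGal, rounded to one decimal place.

Free-air correction = 0.3086 × 949.0 = 292.86 mGal
Free-air anomaly = 980773.35 − 981015.73 + (292.86) = 50.48 mGal
Bouguer slab correction = 0.04193 × 2.52 × 949.0 = 100.27 mGal
Simple Bouguer anomaly = 50.48 − (100.27) = -49.79 mGal
Complete Bouguer anomaly = -49.79 + 2.09 = -47.70 mGal

-47.7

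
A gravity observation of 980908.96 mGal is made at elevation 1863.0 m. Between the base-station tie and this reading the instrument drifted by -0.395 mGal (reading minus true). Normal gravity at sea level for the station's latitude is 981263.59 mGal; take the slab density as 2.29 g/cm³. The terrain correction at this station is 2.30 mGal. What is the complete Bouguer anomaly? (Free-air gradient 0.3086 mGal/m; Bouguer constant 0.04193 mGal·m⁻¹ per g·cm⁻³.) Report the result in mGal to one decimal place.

44.1

Drift-corrected reading = 980908.96 − (-0.395) = 980909.355 mGal
Free-air correction = 0.3086 × 1863.0 = 574.92 mGal
Free-air anomaly = 980909.355 − 981263.59 + (574.92) = 220.685 mGal
Bouguer slab correction = 0.04193 × 2.29 × 1863.0 = 178.88 mGal
Simple Bouguer anomaly = 220.685 − (178.88) = 41.805 mGal
Complete Bouguer anomaly = 41.805 + 2.30 = 44.105 mGal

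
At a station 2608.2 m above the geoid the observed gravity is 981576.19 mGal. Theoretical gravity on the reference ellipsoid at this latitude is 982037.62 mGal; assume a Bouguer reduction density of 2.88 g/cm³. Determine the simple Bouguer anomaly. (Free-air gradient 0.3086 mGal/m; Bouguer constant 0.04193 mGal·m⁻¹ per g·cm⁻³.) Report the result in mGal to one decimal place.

28.5

Free-air correction = 0.3086 × 2608.2 = 804.89 mGal
Free-air anomaly = 981576.19 − 982037.62 + (804.89) = 343.46 mGal
Bouguer slab correction = 0.04193 × 2.88 × 2608.2 = 314.96 mGal
Simple Bouguer anomaly = 343.46 − (314.96) = 28.50 mGal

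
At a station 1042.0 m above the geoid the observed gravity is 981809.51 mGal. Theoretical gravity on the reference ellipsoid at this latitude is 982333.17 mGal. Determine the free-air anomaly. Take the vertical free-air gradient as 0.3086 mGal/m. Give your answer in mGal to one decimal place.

Free-air correction = 0.3086 × 1042.0 = 321.56 mGal
Free-air anomaly = 981809.51 − 982333.17 + (321.56) = -202.10 mGal

-202.1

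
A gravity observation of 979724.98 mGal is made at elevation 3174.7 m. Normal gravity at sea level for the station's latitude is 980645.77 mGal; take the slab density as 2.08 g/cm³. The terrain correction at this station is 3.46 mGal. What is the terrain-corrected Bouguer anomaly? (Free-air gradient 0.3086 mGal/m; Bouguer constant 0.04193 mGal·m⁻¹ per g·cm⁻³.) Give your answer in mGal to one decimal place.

-214.5

Free-air correction = 0.3086 × 3174.7 = 979.71 mGal
Free-air anomaly = 979724.98 − 980645.77 + (979.71) = 58.92 mGal
Bouguer slab correction = 0.04193 × 2.08 × 3174.7 = 276.88 mGal
Simple Bouguer anomaly = 58.92 − (276.88) = -217.96 mGal
Complete Bouguer anomaly = -217.96 + 3.46 = -214.50 mGal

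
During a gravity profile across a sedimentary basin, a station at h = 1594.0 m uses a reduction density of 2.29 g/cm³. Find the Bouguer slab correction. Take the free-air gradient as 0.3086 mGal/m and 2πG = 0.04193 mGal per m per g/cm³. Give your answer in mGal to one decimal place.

153.1

Bouguer slab correction = 0.04193 × 2.29 × 1594.0 = 153.1 mGal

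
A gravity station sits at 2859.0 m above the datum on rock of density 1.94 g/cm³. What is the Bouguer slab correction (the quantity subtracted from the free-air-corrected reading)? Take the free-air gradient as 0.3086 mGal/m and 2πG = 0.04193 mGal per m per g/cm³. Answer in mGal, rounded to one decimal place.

Bouguer slab correction = 0.04193 × 1.94 × 2859.0 = 232.6 mGal

232.6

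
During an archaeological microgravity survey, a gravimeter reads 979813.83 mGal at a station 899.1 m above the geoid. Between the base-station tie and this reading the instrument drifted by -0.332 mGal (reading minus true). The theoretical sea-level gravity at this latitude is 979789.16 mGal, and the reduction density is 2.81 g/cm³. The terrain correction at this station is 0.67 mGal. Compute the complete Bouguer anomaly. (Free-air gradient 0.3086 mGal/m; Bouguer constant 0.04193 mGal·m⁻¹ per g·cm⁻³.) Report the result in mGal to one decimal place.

Drift-corrected reading = 979813.83 − (-0.332) = 979814.162 mGal
Free-air correction = 0.3086 × 899.1 = 277.46 mGal
Free-air anomaly = 979814.162 − 979789.16 + (277.46) = 302.462 mGal
Bouguer slab correction = 0.04193 × 2.81 × 899.1 = 105.93 mGal
Simple Bouguer anomaly = 302.462 − (105.93) = 196.532 mGal
Complete Bouguer anomaly = 196.532 + 0.67 = 197.202 mGal

197.2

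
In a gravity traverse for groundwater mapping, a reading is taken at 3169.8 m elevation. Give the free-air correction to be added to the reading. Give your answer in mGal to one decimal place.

978.2

Free-air correction = 0.3086 × 3169.8 = 978.2 mGal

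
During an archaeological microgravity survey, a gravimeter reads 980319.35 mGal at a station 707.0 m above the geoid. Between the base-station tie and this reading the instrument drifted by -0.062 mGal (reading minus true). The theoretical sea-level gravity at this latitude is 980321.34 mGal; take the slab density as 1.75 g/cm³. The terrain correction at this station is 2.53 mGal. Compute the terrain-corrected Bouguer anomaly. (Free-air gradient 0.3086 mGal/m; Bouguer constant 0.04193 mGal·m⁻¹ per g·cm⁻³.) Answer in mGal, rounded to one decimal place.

166.9

Drift-corrected reading = 980319.35 − (-0.062) = 980319.412 mGal
Free-air correction = 0.3086 × 707.0 = 218.18 mGal
Free-air anomaly = 980319.412 − 980321.34 + (218.18) = 216.252 mGal
Bouguer slab correction = 0.04193 × 1.75 × 707.0 = 51.88 mGal
Simple Bouguer anomaly = 216.252 − (51.88) = 164.372 mGal
Complete Bouguer anomaly = 164.372 + 2.53 = 166.902 mGal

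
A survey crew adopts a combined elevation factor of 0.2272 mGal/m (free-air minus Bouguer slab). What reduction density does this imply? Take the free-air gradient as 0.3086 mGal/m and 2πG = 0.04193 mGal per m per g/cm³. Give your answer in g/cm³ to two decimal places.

0.2272 = 0.3086 − 0.04193 × ρ
ρ = (0.3086 − 0.2272) / 0.04193 = 1.94 g/cm³

1.94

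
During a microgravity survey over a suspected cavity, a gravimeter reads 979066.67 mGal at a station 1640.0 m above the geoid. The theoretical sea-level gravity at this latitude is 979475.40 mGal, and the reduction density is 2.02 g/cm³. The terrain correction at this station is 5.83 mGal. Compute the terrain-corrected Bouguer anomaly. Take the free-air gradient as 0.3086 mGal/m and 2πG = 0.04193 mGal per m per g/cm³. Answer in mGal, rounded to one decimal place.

Free-air correction = 0.3086 × 1640.0 = 506.10 mGal
Free-air anomaly = 979066.67 − 979475.40 + (506.10) = 97.37 mGal
Bouguer slab correction = 0.04193 × 2.02 × 1640.0 = 138.91 mGal
Simple Bouguer anomaly = 97.37 − (138.91) = -41.54 mGal
Complete Bouguer anomaly = -41.54 + 5.83 = -35.71 mGal

-35.7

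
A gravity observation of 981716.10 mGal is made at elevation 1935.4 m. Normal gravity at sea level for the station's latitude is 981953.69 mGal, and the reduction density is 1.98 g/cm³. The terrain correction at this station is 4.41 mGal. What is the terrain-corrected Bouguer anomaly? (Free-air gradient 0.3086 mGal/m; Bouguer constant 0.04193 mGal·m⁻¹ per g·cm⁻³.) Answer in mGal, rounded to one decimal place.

203.4

Free-air correction = 0.3086 × 1935.4 = 597.26 mGal
Free-air anomaly = 981716.10 − 981953.69 + (597.26) = 359.67 mGal
Bouguer slab correction = 0.04193 × 1.98 × 1935.4 = 160.68 mGal
Simple Bouguer anomaly = 359.67 − (160.68) = 198.99 mGal
Complete Bouguer anomaly = 198.99 + 4.41 = 203.40 mGal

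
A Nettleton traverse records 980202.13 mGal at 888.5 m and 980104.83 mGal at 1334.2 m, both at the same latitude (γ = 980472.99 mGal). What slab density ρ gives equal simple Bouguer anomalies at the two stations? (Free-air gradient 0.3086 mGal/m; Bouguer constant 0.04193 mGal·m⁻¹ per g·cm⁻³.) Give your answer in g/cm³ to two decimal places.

2.15

Δg_obs = 980104.83 − 980202.13 = -97.30 mGal over Δh = 1334.2 − 888.5 = 445.7 m
Equal Bouguer anomalies ⇒ Δg_obs + (0.3086 − 0.04193ρ)·Δh = 0
0.3086 − 0.04193ρ = −Δg_obs/Δh = 0.21831
ρ = (0.3086 − 0.21831) / 0.04193 = 2.15 g/cm³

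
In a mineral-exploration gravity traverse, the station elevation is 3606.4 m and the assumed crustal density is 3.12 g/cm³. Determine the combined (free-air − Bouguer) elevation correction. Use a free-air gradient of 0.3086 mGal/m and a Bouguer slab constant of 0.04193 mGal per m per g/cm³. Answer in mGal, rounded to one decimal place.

641.1

Combined gradient = 0.3086 − 0.04193 × 3.12 = 0.1777784 mGal/m
Combined elevation correction = 0.1777784 × 3606.4 = 641.1 mGal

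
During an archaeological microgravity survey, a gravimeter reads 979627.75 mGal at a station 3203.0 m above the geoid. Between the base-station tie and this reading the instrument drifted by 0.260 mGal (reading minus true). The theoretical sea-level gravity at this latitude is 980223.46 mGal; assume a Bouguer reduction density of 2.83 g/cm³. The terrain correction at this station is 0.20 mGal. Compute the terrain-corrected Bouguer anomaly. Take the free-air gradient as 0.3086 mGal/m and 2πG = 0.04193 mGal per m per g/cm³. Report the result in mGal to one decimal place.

Drift-corrected reading = 979627.75 − (0.260) = 979627.490 mGal
Free-air correction = 0.3086 × 3203.0 = 988.45 mGal
Free-air anomaly = 979627.490 − 980223.46 + (988.45) = 392.480 mGal
Bouguer slab correction = 0.04193 × 2.83 × 3203.0 = 380.07 mGal
Simple Bouguer anomaly = 392.480 − (380.07) = 12.410 mGal
Complete Bouguer anomaly = 12.410 + 0.20 = 12.610 mGal

12.6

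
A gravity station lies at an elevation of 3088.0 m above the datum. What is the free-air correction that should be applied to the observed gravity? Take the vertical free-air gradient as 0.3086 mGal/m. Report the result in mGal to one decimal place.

953.0

Free-air correction = 0.3086 × 3088.0 = 953.0 mGal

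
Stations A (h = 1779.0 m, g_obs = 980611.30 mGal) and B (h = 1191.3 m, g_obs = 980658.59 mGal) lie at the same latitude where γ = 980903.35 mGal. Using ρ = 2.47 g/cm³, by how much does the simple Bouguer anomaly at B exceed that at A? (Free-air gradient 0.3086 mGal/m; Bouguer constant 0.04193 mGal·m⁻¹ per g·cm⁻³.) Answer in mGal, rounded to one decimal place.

Δg_SB(A) = 980611.30 − 980903.35 + 0.3086×1779.0 − 0.04193×2.47×1779.0 = 72.70 mGal
Δg_SB(B) = 980658.59 − 980903.35 + 0.3086×1191.3 − 0.04193×2.47×1191.3 = -0.50 mGal
Difference = -0.50 − (72.70) = -73.20 mGal

-73.2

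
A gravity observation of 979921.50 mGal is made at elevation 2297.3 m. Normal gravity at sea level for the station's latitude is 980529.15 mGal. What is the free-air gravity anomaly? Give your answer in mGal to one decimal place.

101.3

Free-air correction = 0.3086 × 2297.3 = 708.95 mGal
Free-air anomaly = 979921.50 − 980529.15 + (708.95) = 101.30 mGal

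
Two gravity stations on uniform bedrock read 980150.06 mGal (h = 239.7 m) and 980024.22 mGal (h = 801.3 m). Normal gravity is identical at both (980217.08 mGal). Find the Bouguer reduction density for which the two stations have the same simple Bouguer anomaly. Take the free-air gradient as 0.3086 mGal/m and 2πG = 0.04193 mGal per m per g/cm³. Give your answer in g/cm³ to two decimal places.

2.02

Δg_obs = 980024.22 − 980150.06 = -125.84 mGal over Δh = 801.3 − 239.7 = 561.6 m
Equal Bouguer anomalies ⇒ Δg_obs + (0.3086 − 0.04193ρ)·Δh = 0
0.3086 − 0.04193ρ = −Δg_obs/Δh = 0.22407
ρ = (0.3086 − 0.22407) / 0.04193 = 2.02 g/cm³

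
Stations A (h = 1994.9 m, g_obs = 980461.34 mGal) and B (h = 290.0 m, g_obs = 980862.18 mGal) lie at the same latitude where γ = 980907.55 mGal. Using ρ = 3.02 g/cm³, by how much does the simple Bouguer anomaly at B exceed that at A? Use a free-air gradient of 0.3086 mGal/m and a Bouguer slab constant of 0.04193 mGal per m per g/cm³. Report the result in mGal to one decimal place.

Δg_SB(A) = 980461.34 − 980907.55 + 0.3086×1994.9 − 0.04193×3.02×1994.9 = -83.20 mGal
Δg_SB(B) = 980862.18 − 980907.55 + 0.3086×290.0 − 0.04193×3.02×290.0 = 7.40 mGal
Difference = 7.40 − (-83.20) = 90.60 mGal

90.6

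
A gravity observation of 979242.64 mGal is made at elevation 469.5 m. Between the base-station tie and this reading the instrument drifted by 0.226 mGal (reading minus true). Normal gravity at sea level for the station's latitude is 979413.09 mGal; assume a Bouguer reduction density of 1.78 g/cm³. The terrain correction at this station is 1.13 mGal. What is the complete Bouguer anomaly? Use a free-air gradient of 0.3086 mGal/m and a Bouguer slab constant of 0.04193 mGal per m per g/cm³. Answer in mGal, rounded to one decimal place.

Drift-corrected reading = 979242.64 − (0.226) = 979242.414 mGal
Free-air correction = 0.3086 × 469.5 = 144.89 mGal
Free-air anomaly = 979242.414 − 979413.09 + (144.89) = -25.786 mGal
Bouguer slab correction = 0.04193 × 1.78 × 469.5 = 35.04 mGal
Simple Bouguer anomaly = -25.786 − (35.04) = -60.826 mGal
Complete Bouguer anomaly = -60.826 + 1.13 = -59.696 mGal

-59.7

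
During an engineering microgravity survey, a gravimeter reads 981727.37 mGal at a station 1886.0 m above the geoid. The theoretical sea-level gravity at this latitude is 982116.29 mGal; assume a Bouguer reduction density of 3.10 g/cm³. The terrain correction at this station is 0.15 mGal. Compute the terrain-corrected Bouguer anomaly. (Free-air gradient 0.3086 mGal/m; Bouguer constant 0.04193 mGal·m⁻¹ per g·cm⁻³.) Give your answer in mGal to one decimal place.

-51.9

Free-air correction = 0.3086 × 1886.0 = 582.02 mGal
Free-air anomaly = 981727.37 − 982116.29 + (582.02) = 193.10 mGal
Bouguer slab correction = 0.04193 × 3.10 × 1886.0 = 245.15 mGal
Simple Bouguer anomaly = 193.10 − (245.15) = -52.05 mGal
Complete Bouguer anomaly = -52.05 + 0.15 = -51.90 mGal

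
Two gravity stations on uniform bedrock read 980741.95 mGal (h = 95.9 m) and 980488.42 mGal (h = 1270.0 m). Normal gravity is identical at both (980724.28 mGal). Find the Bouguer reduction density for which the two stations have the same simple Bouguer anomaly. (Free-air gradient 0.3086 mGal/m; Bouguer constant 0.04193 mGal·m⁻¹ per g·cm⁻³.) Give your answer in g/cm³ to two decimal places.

Δg_obs = 980488.42 − 980741.95 = -253.53 mGal over Δh = 1270.0 − 95.9 = 1174.1 m
Equal Bouguer anomalies ⇒ Δg_obs + (0.3086 − 0.04193ρ)·Δh = 0
0.3086 − 0.04193ρ = −Δg_obs/Δh = 0.21594
ρ = (0.3086 − 0.21594) / 0.04193 = 2.21 g/cm³

2.21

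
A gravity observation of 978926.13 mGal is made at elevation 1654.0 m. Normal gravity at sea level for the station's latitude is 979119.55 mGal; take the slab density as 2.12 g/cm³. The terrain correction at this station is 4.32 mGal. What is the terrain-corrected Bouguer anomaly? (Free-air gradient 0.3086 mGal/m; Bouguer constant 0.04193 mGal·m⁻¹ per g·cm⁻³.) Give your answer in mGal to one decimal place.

Free-air correction = 0.3086 × 1654.0 = 510.42 mGal
Free-air anomaly = 978926.13 − 979119.55 + (510.42) = 317.00 mGal
Bouguer slab correction = 0.04193 × 2.12 × 1654.0 = 147.03 mGal
Simple Bouguer anomaly = 317.00 − (147.03) = 169.97 mGal
Complete Bouguer anomaly = 169.97 + 4.32 = 174.29 mGal

174.3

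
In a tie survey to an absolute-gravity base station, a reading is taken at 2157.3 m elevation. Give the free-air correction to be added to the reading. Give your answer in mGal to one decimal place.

665.7

Free-air correction = 0.3086 × 2157.3 = 665.7 mGal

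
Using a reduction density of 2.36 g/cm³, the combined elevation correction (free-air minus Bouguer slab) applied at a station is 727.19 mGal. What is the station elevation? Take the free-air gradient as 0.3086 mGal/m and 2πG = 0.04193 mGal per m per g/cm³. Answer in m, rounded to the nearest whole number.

Combined gradient = 0.3086 − 0.04193 × 2.36 = 0.2096452 mGal/m
h = 727.19 / 0.2096452 = 3468.67 m

3469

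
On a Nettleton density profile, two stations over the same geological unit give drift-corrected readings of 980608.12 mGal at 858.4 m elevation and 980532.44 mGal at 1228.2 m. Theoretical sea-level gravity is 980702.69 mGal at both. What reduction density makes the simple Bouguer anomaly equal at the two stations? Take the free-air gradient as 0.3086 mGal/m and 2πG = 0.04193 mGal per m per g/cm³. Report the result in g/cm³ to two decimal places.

Δg_obs = 980532.44 − 980608.12 = -75.68 mGal over Δh = 1228.2 − 858.4 = 369.8 m
Equal Bouguer anomalies ⇒ Δg_obs + (0.3086 − 0.04193ρ)·Δh = 0
0.3086 − 0.04193ρ = −Δg_obs/Δh = 0.20465
ρ = (0.3086 − 0.20465) / 0.04193 = 2.48 g/cm³

2.48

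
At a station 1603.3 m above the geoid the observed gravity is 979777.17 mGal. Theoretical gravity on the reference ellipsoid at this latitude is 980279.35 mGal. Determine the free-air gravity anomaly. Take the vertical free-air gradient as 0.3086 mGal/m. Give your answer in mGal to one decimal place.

-7.4

Free-air correction = 0.3086 × 1603.3 = 494.78 mGal
Free-air anomaly = 979777.17 − 980279.35 + (494.78) = -7.40 mGal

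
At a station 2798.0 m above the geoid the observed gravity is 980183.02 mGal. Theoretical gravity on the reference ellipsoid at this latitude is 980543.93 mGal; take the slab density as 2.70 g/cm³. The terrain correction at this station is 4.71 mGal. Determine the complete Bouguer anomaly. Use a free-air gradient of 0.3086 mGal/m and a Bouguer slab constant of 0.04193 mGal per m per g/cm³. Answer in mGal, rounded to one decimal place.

190.5

Free-air correction = 0.3086 × 2798.0 = 863.46 mGal
Free-air anomaly = 980183.02 − 980543.93 + (863.46) = 502.55 mGal
Bouguer slab correction = 0.04193 × 2.70 × 2798.0 = 316.76 mGal
Simple Bouguer anomaly = 502.55 − (316.76) = 185.79 mGal
Complete Bouguer anomaly = 185.79 + 4.71 = 190.50 mGal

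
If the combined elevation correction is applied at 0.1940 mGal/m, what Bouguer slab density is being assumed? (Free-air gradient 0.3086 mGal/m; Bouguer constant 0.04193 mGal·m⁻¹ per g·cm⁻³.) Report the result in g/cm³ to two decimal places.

2.73

0.1940 = 0.3086 − 0.04193 × ρ
ρ = (0.3086 − 0.1940) / 0.04193 = 2.73 g/cm³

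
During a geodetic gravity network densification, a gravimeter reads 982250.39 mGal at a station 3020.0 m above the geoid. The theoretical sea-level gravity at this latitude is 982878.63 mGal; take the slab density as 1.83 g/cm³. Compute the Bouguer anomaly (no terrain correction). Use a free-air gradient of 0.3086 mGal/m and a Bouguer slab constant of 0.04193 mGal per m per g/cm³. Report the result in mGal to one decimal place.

Free-air correction = 0.3086 × 3020.0 = 931.97 mGal
Free-air anomaly = 982250.39 − 982878.63 + (931.97) = 303.73 mGal
Bouguer slab correction = 0.04193 × 1.83 × 3020.0 = 231.73 mGal
Simple Bouguer anomaly = 303.73 − (231.73) = 72.00 mGal

72.0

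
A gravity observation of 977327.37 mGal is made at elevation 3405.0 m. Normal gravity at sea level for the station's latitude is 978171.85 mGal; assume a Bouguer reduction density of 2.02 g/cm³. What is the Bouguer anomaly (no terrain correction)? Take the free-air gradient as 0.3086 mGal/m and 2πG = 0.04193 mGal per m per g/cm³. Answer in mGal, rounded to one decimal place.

Free-air correction = 0.3086 × 3405.0 = 1050.78 mGal
Free-air anomaly = 977327.37 − 978171.85 + (1050.78) = 206.30 mGal
Bouguer slab correction = 0.04193 × 2.02 × 3405.0 = 288.40 mGal
Simple Bouguer anomaly = 206.30 − (288.40) = -82.10 mGal

-82.1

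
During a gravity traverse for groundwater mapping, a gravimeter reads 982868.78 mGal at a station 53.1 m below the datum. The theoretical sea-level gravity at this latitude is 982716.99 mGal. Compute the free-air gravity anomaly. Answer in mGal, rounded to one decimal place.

135.4

Free-air correction = 0.3086 × -53.1 = -16.39 mGal
Free-air anomaly = 982868.78 − 982716.99 + (-16.39) = 135.40 mGal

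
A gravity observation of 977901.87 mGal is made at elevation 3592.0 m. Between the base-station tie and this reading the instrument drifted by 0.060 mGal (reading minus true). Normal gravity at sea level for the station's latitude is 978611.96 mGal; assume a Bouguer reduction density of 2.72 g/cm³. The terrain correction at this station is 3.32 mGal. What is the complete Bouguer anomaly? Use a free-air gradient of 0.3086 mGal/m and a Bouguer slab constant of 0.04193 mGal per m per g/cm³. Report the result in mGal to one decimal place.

Drift-corrected reading = 977901.87 − (0.060) = 977901.810 mGal
Free-air correction = 0.3086 × 3592.0 = 1108.49 mGal
Free-air anomaly = 977901.810 − 978611.96 + (1108.49) = 398.340 mGal
Bouguer slab correction = 0.04193 × 2.72 × 3592.0 = 409.67 mGal
Simple Bouguer anomaly = 398.340 − (409.67) = -11.330 mGal
Complete Bouguer anomaly = -11.330 + 3.32 = -8.010 mGal

-8.0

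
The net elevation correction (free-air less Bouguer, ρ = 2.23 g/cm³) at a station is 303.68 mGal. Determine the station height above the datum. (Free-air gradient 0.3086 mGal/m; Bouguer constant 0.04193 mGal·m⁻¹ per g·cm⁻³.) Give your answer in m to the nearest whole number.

Combined gradient = 0.3086 − 0.04193 × 2.23 = 0.2150961 mGal/m
h = 303.68 / 0.2150961 = 1411.83 m

1412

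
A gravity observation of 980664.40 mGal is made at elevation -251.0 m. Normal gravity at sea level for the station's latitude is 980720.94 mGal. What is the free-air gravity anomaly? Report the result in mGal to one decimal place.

-134.0

Free-air correction = 0.3086 × -251.0 = -77.46 mGal
Free-air anomaly = 980664.40 − 980720.94 + (-77.46) = -134.00 mGal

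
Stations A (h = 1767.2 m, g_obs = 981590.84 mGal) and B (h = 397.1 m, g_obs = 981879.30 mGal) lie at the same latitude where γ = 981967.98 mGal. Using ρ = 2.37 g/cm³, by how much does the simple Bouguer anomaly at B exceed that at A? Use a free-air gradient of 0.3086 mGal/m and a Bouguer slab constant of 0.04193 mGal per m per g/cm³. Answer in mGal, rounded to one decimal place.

Δg_SB(A) = 981590.84 − 981967.98 + 0.3086×1767.2 − 0.04193×2.37×1767.2 = -7.40 mGal
Δg_SB(B) = 981879.30 − 981967.98 + 0.3086×397.1 − 0.04193×2.37×397.1 = -5.60 mGal
Difference = -5.60 − (-7.40) = 1.80 mGal

1.8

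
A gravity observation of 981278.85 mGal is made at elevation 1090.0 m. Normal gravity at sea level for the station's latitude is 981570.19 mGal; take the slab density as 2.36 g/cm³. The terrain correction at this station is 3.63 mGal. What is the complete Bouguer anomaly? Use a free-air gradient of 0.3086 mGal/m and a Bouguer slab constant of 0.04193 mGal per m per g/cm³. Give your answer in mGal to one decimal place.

Free-air correction = 0.3086 × 1090.0 = 336.37 mGal
Free-air anomaly = 981278.85 − 981570.19 + (336.37) = 45.03 mGal
Bouguer slab correction = 0.04193 × 2.36 × 1090.0 = 107.86 mGal
Simple Bouguer anomaly = 45.03 − (107.86) = -62.83 mGal
Complete Bouguer anomaly = -62.83 + 3.63 = -59.20 mGal

-59.2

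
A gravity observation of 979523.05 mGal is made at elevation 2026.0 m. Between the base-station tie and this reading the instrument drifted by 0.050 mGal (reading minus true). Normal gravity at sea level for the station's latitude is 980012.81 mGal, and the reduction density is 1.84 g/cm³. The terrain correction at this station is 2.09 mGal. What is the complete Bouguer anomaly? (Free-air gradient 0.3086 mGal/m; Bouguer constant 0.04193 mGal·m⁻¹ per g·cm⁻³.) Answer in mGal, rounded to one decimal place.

Drift-corrected reading = 979523.05 − (0.050) = 979523.000 mGal
Free-air correction = 0.3086 × 2026.0 = 625.22 mGal
Free-air anomaly = 979523.000 − 980012.81 + (625.22) = 135.410 mGal
Bouguer slab correction = 0.04193 × 1.84 × 2026.0 = 156.31 mGal
Simple Bouguer anomaly = 135.410 − (156.31) = -20.900 mGal
Complete Bouguer anomaly = -20.900 + 2.09 = -18.810 mGal

-18.8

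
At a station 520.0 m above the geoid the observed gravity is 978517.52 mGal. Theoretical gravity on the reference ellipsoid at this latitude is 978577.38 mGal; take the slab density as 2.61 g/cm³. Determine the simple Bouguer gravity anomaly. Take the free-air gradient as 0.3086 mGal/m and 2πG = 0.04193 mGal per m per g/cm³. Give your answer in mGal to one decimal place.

Free-air correction = 0.3086 × 520.0 = 160.47 mGal
Free-air anomaly = 978517.52 − 978577.38 + (160.47) = 100.61 mGal
Bouguer slab correction = 0.04193 × 2.61 × 520.0 = 56.91 mGal
Simple Bouguer anomaly = 100.61 − (56.91) = 43.70 mGal

43.7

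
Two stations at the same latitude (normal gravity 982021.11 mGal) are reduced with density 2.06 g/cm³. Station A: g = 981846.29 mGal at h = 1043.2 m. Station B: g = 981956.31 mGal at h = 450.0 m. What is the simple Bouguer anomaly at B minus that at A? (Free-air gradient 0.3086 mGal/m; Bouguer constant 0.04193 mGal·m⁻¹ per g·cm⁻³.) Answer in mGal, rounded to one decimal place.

Δg_SB(A) = 981846.29 − 982021.11 + 0.3086×1043.2 − 0.04193×2.06×1043.2 = 57.00 mGal
Δg_SB(B) = 981956.31 − 982021.11 + 0.3086×450.0 − 0.04193×2.06×450.0 = 35.20 mGal
Difference = 35.20 − (57.00) = -21.80 mGal

-21.8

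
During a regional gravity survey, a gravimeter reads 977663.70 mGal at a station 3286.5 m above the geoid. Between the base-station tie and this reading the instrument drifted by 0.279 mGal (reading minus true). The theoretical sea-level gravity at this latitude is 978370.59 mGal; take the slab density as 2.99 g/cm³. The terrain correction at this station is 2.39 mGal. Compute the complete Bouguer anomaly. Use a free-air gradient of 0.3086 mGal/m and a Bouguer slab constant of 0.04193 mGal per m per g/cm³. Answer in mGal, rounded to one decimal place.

-102.6

Drift-corrected reading = 977663.70 − (0.279) = 977663.421 mGal
Free-air correction = 0.3086 × 3286.5 = 1014.21 mGal
Free-air anomaly = 977663.421 − 978370.59 + (1014.21) = 307.041 mGal
Bouguer slab correction = 0.04193 × 2.99 × 3286.5 = 412.03 mGal
Simple Bouguer anomaly = 307.041 − (412.03) = -104.989 mGal
Complete Bouguer anomaly = -104.989 + 2.39 = -102.599 mGal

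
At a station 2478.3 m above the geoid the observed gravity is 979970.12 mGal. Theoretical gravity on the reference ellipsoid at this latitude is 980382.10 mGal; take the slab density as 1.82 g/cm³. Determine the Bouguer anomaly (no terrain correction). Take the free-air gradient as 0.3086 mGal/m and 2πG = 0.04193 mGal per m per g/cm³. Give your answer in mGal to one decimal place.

163.7

Free-air correction = 0.3086 × 2478.3 = 764.80 mGal
Free-air anomaly = 979970.12 − 980382.10 + (764.80) = 352.82 mGal
Bouguer slab correction = 0.04193 × 1.82 × 2478.3 = 189.13 mGal
Simple Bouguer anomaly = 352.82 − (189.13) = 163.69 mGal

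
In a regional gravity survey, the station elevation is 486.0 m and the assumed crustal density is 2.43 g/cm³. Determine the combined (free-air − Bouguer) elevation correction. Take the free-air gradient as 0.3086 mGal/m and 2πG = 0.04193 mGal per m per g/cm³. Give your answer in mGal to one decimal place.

100.5

Combined gradient = 0.3086 − 0.04193 × 2.43 = 0.2067101 mGal/m
Combined elevation correction = 0.2067101 × 486.0 = 100.5 mGal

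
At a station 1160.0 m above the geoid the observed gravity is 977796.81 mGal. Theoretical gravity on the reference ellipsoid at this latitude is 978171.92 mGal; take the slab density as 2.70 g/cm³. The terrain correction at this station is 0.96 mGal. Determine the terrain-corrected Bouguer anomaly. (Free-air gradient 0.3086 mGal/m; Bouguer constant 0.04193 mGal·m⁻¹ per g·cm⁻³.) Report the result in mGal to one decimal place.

Free-air correction = 0.3086 × 1160.0 = 357.98 mGal
Free-air anomaly = 977796.81 − 978171.92 + (357.98) = -17.13 mGal
Bouguer slab correction = 0.04193 × 2.70 × 1160.0 = 131.32 mGal
Simple Bouguer anomaly = -17.13 − (131.32) = -148.45 mGal
Complete Bouguer anomaly = -148.45 + 0.96 = -147.49 mGal

-147.5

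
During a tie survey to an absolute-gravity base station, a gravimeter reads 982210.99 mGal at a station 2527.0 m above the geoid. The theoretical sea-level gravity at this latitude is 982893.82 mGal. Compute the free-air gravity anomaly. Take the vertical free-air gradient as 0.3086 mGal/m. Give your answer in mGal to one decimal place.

Free-air correction = 0.3086 × 2527.0 = 779.83 mGal
Free-air anomaly = 982210.99 − 982893.82 + (779.83) = 97.00 mGal

97.0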